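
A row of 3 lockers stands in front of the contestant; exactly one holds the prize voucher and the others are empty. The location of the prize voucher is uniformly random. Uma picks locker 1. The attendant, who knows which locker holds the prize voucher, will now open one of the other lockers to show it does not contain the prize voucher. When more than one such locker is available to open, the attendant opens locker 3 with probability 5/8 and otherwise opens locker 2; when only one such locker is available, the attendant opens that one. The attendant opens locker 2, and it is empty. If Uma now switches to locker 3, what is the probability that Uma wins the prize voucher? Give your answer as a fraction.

Condition on the true location of the prize voucher.
If it is in locker 1 (prior 1/3): locker 3 is available but not opened, probability 3/8; weight (1/3)·(3/8) = 1/8.
If it is in locker 2 (prior 1/3): the attendant opened locker 2, so this case is ruled out; weight (1/3)·0 = 0.
If it is in locker 3 (prior 1/3): only locker 2 is available, probability 1; weight (1/3)·1 = 1/3.
The weights sum to 11/24.
So P(the prize voucher in locker 3 | the attendant opened locker 2) = (1/3) / (11/24) = 8/11.

8/11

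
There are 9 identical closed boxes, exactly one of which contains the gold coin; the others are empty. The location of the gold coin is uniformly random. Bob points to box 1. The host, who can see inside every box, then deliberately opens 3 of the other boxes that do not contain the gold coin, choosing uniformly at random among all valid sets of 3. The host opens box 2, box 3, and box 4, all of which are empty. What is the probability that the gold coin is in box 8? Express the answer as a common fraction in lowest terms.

Apply Bayes' rule, conditioning on where the gold coin actually is.
If it is in box 1 (prior 1/9): the host has 56 equally likely choices, so probability 1/56; weight (1/9)·(1/56) = 1/504.
If it is in any of boxes 2, 3, and 4 (prior 1/9 each): that box was opened and seen not to hold the prize — ruled out; weight (1/9)·0 = 0 each.
If it is in any of boxes 5, 6, 7, 8, and 9 (prior 1/9 each): the host has 35 equally likely choices, so probability 1/35; weight (1/9)·(1/35) = 1/315 each.
The weights sum to 1/56.
So P(the gold coin in box 8 | the host opened box 2, box 3, and box 4) = (1/315) / (1/56) = 8/45.

8/45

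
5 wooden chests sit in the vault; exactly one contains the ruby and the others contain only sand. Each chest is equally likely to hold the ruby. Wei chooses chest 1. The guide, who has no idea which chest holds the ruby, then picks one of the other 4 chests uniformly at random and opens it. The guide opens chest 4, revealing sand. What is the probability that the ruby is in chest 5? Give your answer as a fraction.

1/4

Because the guide chose which chest to open without knowing where the ruby is, the choice is independent of the prize location. Learning that chest 4 does not hold the ruby simply rules out that one location and leaves the remaining 4 chests still equally likely by symmetry.
So P(the ruby in chest 5) = 1/4.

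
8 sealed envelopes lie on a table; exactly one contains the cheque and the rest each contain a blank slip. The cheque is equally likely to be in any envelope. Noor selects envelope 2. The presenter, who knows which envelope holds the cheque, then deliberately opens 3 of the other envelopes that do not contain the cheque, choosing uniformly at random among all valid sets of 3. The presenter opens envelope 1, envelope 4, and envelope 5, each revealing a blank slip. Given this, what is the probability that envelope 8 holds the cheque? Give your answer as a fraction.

7/32

Apply Bayes' rule, conditioning on where the cheque actually is.
If it is in any of envelopes 1, 4, and 5 (prior 1/8 each): that envelope was opened and seen not to hold the prize — ruled out; weight (1/8)·0 = 0 each.
If it is in envelope 2 (prior 1/8): the presenter has 35 equally likely choices, so probability 1/35; weight (1/8)·(1/35) = 1/280.
If it is in any of envelopes 3, 6, 7, and 8 (prior 1/8 each): the presenter has 20 equally likely choices, so probability 1/20; weight (1/8)·(1/20) = 1/160 each.
The weights sum to 1/35.
So P(the cheque in envelope 8 | the presenter opened envelope 1, envelope 4, and envelope 5) = (1/160) / (1/35) = 7/32.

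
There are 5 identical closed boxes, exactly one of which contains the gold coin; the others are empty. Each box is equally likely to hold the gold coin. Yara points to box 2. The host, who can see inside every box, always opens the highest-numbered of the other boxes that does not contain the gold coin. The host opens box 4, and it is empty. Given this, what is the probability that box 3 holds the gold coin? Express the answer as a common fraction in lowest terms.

Apply Bayes' rule, conditioning on where the gold coin actually is.
If it is in any of boxes 1, 2, and 3 (prior 1/5 each): the host would have opened box 5 instead, probability 0; weight (1/5)·0 = 0 each.
If it is in box 4 (prior 1/5): the host opened box 4, so this case is ruled out; weight (1/5)·0 = 0.
If it is in box 5 (prior 1/5): box 4 is the highest-numbered option available, probability 1; weight (1/5)·1 = 1/5.
The weights sum to 1/5.
So P(the gold coin in box 3 | the host opened box 4) = 0 / (1/5) = 0.

0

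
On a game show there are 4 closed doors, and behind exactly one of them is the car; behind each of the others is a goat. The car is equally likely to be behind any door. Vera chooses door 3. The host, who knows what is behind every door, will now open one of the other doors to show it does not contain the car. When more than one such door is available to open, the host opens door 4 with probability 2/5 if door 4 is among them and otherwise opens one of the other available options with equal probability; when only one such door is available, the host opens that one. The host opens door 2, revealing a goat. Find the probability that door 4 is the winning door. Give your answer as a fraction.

Condition on the true location of the car.
If it is behind door 1 (prior 1/4): door 4 is available but not opened, probability 3/5; weight (1/4)·(3/5) = 3/20.
If it is behind door 2 (prior 1/4): the host opened door 2, so this case is ruled out; weight (1/4)·0 = 0.
If it is behind door 3 (prior 1/4): door 4 is available but not opened; door 2 gets probability (1 − 2/5)/2 = 3/10; weight (1/4)·(3/10) = 3/40.
If it is behind door 4 (prior 1/4): door 4 holds the prize so is unavailable; the host chooses uniformly among the 2 others, probability 1/2; weight (1/4)·(1/2) = 1/8.
The weights sum to 7/20.
So P(the car behind door 4 | the host opened door 2) = (1/8) / (7/20) = 5/14.

5/14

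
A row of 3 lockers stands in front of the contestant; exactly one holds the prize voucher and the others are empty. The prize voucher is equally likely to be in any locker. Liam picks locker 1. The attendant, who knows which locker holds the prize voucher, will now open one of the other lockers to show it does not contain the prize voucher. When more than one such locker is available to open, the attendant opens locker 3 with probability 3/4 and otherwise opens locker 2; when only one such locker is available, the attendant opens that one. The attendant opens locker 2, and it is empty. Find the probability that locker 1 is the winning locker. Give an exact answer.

Consider each possible location of the prize voucher in turn.
If it is in locker 1 (prior 1/3): locker 3 is available but not opened, probability 1/4; weight (1/3)·(1/4) = 1/12.
If it is in locker 2 (prior 1/3): the attendant opened locker 2, so this case is ruled out; weight (1/3)·0 = 0.
If it is in locker 3 (prior 1/3): only locker 2 is available, probability 1; weight (1/3)·1 = 1/3.
The weights sum to 5/12.
So P(the prize voucher in locker 1 | the attendant opened locker 2) = (1/12) / (5/12) = 1/5.

1/5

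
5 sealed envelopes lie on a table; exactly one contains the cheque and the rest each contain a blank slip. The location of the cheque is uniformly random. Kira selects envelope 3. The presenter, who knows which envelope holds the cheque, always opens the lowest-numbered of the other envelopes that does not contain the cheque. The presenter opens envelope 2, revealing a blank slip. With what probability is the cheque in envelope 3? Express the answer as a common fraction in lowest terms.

Condition on the true location of the cheque.
If it is in envelope 1 (prior 1/5): envelope 2 is the lowest-numbered option available, probability 1; weight (1/5)·1 = 1/5.
If it is in envelope 2 (prior 1/5): the presenter opened envelope 2, so this case is ruled out; weight (1/5)·0 = 0.
If it is in any of envelopes 3, 4, and 5 (prior 1/5 each): the presenter would have opened envelope 1 instead, probability 0; weight (1/5)·0 = 0 each.
The weights sum to 1/5.
So P(the cheque in envelope 3 | the presenter opened envelope 2) = 0 / (1/5) = 0.

0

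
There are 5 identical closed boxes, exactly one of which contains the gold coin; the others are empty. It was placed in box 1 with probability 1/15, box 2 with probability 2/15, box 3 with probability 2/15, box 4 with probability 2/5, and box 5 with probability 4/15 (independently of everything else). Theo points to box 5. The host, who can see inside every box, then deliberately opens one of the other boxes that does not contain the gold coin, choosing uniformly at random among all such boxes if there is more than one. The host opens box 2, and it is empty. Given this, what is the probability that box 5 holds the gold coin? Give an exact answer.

1/4

Apply Bayes' rule, conditioning on where the gold coin actually is.
If it is in box 1 (prior 1/15): the host has 3 equally likely choices, so probability 1/3; weight (1/15)·(1/3) = 1/45.
If it is in box 2 (prior 2/15): the host opened box 2, so this case is ruled out; weight (2/15)·0 = 0.
If it is in box 3 (prior 2/15): the host has 3 equally likely choices, so probability 1/3; weight (2/15)·(1/3) = 2/45.
If it is in box 4 (prior 2/5): the host has 3 equally likely choices, so probability 1/3; weight (2/5)·(1/3) = 2/15.
If it is in box 5 (prior 4/15): the host has 4 equally likely choices, so probability 1/4; weight (4/15)·(1/4) = 1/15.
The weights sum to 4/15.
So P(the gold coin in box 5 | the host opened box 2) = (1/15) / (4/15) = 1/4.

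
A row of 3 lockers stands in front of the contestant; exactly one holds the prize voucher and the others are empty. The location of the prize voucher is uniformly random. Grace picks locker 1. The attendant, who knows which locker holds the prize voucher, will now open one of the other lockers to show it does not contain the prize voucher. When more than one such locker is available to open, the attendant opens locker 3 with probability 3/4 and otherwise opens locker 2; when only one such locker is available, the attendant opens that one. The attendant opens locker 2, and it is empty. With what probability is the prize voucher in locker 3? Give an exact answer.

Apply Bayes' rule, conditioning on where the prize voucher actually is.
If it is in locker 1 (prior 1/3): locker 3 is available but not opened, probability 1/4; weight (1/3)·(1/4) = 1/12.
If it is in locker 2 (prior 1/3): the attendant opened locker 2, so this case is ruled out; weight (1/3)·0 = 0.
If it is in locker 3 (prior 1/3): only locker 2 is available, probability 1; weight (1/3)·1 = 1/3.
The weights sum to 5/12.
So P(the prize voucher in locker 3 | the attendant opened locker 2) = (1/3) / (5/12) = 4/5.

4/5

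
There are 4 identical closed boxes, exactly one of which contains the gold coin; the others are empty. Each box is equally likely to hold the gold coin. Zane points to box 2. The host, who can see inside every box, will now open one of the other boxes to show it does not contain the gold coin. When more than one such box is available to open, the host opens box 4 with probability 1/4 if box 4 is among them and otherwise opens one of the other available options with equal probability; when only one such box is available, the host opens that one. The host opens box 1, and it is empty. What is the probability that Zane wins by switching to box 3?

6/13

Consider each possible location of the gold coin in turn.
If it is in box 1 (prior 1/4): the host opened box 1, so this case is ruled out; weight (1/4)·0 = 0.
If it is in box 2 (prior 1/4): box 4 is available but not opened; box 1 gets probability (1 − 1/4)/2 = 3/8; weight (1/4)·(3/8) = 3/32.
If it is in box 3 (prior 1/4): box 4 is available but not opened, probability 3/4; weight (1/4)·(3/4) = 3/16.
If it is in box 4 (prior 1/4): box 4 holds the prize so is unavailable; the host chooses uniformly among the 2 others, probability 1/2; weight (1/4)·(1/2) = 1/8.
The weights sum to 13/32.
So P(the gold coin in box 3 | the host opened box 1) = (3/16) / (13/32) = 6/13.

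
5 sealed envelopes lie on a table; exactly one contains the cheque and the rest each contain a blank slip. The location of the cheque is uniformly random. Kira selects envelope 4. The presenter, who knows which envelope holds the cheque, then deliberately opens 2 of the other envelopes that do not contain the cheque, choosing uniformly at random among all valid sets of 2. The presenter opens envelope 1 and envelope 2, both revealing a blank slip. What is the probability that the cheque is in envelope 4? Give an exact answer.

Consider each possible location of the cheque in turn.
If it is in either of envelopes 1 and 2 (prior 1/5 each): that envelope was opened and seen not to hold the prize — ruled out; weight (1/5)·0 = 0 each.
If it is in either of envelopes 3 and 5 (prior 1/5 each): the presenter has 3 equally likely choices, so probability 1/3; weight (1/5)·(1/3) = 1/15 each.
If it is in envelope 4 (prior 1/5): the presenter has 6 equally likely choices, so probability 1/6; weight (1/5)·(1/6) = 1/30.
The weights sum to 1/6.
So P(the cheque in envelope 4 | the presenter opened envelope 1 and envelope 2) = (1/30) / (1/6) = 1/5.

1/5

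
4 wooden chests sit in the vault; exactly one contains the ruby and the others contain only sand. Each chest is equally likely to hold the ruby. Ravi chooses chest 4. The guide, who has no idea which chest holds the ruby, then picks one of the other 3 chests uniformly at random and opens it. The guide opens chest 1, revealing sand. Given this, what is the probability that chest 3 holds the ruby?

1/3

Apply Bayes' rule, conditioning on where the ruby actually is.
If it is in chest 1 (prior 1/4): the guide opened chest 1, so this case is ruled out; weight (1/4)·0 = 0.
If it is in any of chests 2, 3, and 4 (prior 1/4 each): the guide picks chest 1 with probability 1/3 regardless, and it is not the prize; weight (1/4)·(1/3) = 1/12 each.
The weights sum to 1/4.
So P(the ruby in chest 3 | the guide opened chest 1) = (1/12) / (1/4) = 1/3.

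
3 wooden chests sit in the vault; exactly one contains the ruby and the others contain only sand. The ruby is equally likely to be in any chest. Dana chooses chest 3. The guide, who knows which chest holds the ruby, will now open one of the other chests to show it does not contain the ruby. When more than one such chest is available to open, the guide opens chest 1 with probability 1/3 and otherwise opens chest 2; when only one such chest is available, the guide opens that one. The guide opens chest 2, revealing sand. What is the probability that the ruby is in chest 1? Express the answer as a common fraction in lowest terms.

Condition on the true location of the ruby.
If it is in chest 1 (prior 1/3): only chest 2 is available, probability 1; weight (1/3)·1 = 1/3.
If it is in chest 2 (prior 1/3): the guide opened chest 2, so this case is ruled out; weight (1/3)·0 = 0.
If it is in chest 3 (prior 1/3): chest 1 is available but not opened, probability 2/3; weight (1/3)·(2/3) = 2/9.
The weights sum to 5/9.
So P(the ruby in chest 1 | the guide opened chest 2) = (1/3) / (5/9) = 3/5.

3/5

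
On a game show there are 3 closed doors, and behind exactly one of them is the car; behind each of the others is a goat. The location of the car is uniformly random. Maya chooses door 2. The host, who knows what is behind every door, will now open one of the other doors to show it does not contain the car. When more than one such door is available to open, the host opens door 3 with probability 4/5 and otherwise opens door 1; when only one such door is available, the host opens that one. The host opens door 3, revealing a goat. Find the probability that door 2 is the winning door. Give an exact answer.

Condition on the true location of the car.
If it is behind door 1 (prior 1/3): only door 3 is available, probability 1; weight (1/3)·1 = 1/3.
If it is behind door 2 (prior 1/3): door 3 is available, opened with probability 4/5; weight (1/3)·(4/5) = 4/15.
If it is behind door 3 (prior 1/3): the host opened door 3, so this case is ruled out; weight (1/3)·0 = 0.
The weights sum to 3/5.
So P(the car behind door 2 | the host opened door 3) = (4/15) / (3/5) = 4/9.

4/9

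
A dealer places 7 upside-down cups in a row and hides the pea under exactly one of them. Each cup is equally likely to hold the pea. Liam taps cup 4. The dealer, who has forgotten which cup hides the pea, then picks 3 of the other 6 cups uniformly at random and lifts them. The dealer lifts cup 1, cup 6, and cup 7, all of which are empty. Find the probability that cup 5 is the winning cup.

Because the dealer chose which cups to lift without knowing where the pea is, the choice is independent of the prize location. Learning that none of the 3 opened cups holds the pea simply rules out those 3 locations and leaves the remaining 4 cups still equally likely by symmetry.
So P(the pea under cup 5) = 1/4.

1/4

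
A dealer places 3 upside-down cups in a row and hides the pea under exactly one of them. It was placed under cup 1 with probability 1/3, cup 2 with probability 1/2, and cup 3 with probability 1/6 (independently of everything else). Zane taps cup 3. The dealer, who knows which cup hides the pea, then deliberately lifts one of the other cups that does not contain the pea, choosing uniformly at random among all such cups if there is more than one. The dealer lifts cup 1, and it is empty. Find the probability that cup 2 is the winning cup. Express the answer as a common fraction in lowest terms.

6/7

Apply Bayes' rule, conditioning on where the pea actually is.
If it is under cup 1 (prior 1/3): the dealer opened cup 1, so this case is ruled out; weight (1/3)·0 = 0.
If it is under cup 2 (prior 1/2): the dealer has no choice, probability 1; weight (1/2)·1 = 1/2.
If it is under cup 3 (prior 1/6): the dealer has 2 equally likely choices, so probability 1/2; weight (1/6)·(1/2) = 1/12.
The weights sum to 7/12.
So P(the pea under cup 2 | the dealer opened cup 1) = (1/2) / (7/12) = 6/7.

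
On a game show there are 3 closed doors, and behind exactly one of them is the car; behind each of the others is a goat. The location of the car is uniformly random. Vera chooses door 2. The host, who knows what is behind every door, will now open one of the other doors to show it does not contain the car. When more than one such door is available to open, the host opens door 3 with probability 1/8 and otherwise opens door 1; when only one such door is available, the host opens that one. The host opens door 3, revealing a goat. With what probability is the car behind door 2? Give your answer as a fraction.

1/9

Apply Bayes' rule, conditioning on where the car actually is.
If it is behind door 1 (prior 1/3): only door 3 is available, probability 1; weight (1/3)·1 = 1/3.
If it is behind door 2 (prior 1/3): door 3 is available, opened with probability 1/8; weight (1/3)·(1/8) = 1/24.
If it is behind door 3 (prior 1/3): the host opened door 3, so this case is ruled out; weight (1/3)·0 = 0.
The weights sum to 3/8.
So P(the car behind door 2 | the host opened door 3) = (1/24) / (3/8) = 1/9.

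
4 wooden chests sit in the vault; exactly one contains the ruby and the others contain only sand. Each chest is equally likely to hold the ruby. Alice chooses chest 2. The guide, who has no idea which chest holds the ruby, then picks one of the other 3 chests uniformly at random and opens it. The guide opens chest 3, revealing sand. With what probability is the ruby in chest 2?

1/3

Condition on the true location of the ruby.
If it is in any of chests 1, 2, and 4 (prior 1/4 each): the guide picks chest 3 with probability 1/3 regardless, and it is not the prize; weight (1/4)·(1/3) = 1/12 each.
If it is in chest 3 (prior 1/4): the guide opened chest 3, so this case is ruled out; weight (1/4)·0 = 0.
The weights sum to 1/4.
So P(the ruby in chest 2 | the guide opened chest 3) = (1/12) / (1/4) = 1/3.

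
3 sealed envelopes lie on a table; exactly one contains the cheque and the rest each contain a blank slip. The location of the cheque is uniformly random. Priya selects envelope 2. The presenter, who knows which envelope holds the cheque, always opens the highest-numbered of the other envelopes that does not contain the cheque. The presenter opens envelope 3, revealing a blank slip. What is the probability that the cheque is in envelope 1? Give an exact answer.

Consider each possible location of the cheque in turn.
If it is in either of envelopes 1 and 2 (prior 1/3 each): envelope 3 is the highest-numbered option available, probability 1; weight (1/3)·1 = 1/3 each.
If it is in envelope 3 (prior 1/3): the presenter opened envelope 3, so this case is ruled out; weight (1/3)·0 = 0.
The weights sum to 2/3.
So P(the cheque in envelope 1 | the presenter opened envelope 3) = (1/3) / (2/3) = 1/2.

1/2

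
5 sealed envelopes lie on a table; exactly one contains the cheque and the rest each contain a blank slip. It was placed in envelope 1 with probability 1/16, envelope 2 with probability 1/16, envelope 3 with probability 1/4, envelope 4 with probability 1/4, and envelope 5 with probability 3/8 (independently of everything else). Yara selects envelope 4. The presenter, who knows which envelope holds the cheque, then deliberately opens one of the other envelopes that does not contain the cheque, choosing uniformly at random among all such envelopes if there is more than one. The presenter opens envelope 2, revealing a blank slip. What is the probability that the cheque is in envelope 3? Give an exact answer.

Consider each possible location of the cheque in turn.
If it is in envelope 1 (prior 1/16): the presenter has 3 equally likely choices, so probability 1/3; weight (1/16)·(1/3) = 1/48.
If it is in envelope 2 (prior 1/16): the presenter opened envelope 2, so this case is ruled out; weight (1/16)·0 = 0.
If it is in envelope 3 (prior 1/4): the presenter has 3 equally likely choices, so probability 1/3; weight (1/4)·(1/3) = 1/12.
If it is in envelope 4 (prior 1/4): the presenter has 4 equally likely choices, so probability 1/4; weight (1/4)·(1/4) = 1/16.
If it is in envelope 5 (prior 3/8): the presenter has 3 equally likely choices, so probability 1/3; weight (3/8)·(1/3) = 1/8.
The weights sum to 7/24.
So P(the cheque in envelope 3 | the presenter opened envelope 2) = (1/12) / (7/24) = 2/7.

2/7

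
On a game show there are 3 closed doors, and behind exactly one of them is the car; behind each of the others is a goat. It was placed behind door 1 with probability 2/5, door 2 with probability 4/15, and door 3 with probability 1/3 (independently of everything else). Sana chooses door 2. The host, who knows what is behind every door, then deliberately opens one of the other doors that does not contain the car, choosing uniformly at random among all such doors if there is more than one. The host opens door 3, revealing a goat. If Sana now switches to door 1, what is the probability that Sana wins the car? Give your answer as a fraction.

Condition on the true location of the car.
If it is behind door 1 (prior 2/5): the host has no choice, probability 1; weight (2/5)·1 = 2/5.
If it is behind door 2 (prior 4/15): the host has 2 equally likely choices, so probability 1/2; weight (4/15)·(1/2) = 2/15.
If it is behind door 3 (prior 1/3): the host opened door 3, so this case is ruled out; weight (1/3)·0 = 0.
The weights sum to 8/15.
So P(the car behind door 1 | the host opened door 3) = (2/5) / (8/15) = 3/4.

3/4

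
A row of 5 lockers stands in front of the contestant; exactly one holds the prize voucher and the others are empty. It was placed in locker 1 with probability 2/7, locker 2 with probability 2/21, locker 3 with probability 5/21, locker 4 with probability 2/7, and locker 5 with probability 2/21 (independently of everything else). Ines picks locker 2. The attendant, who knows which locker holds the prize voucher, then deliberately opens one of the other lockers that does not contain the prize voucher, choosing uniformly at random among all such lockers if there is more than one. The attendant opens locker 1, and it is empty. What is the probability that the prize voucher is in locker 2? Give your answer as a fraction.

Consider each possible location of the prize voucher in turn.
If it is in locker 1 (prior 2/7): the attendant opened locker 1, so this case is ruled out; weight (2/7)·0 = 0.
If it is in locker 2 (prior 2/21): the attendant has 4 equally likely choices, so probability 1/4; weight (2/21)·(1/4) = 1/42.
If it is in locker 3 (prior 5/21): the attendant has 3 equally likely choices, so probability 1/3; weight (5/21)·(1/3) = 5/63.
If it is in locker 4 (prior 2/7): the attendant has 3 equally likely choices, so probability 1/3; weight (2/7)·(1/3) = 2/21.
If it is in locker 5 (prior 2/21): the attendant has 3 equally likely choices, so probability 1/3; weight (2/21)·(1/3) = 2/63.
The weights sum to 29/126.
So P(the prize voucher in locker 2 | the attendant opened locker 1) = (1/42) / (29/126) = 3/29.

3/29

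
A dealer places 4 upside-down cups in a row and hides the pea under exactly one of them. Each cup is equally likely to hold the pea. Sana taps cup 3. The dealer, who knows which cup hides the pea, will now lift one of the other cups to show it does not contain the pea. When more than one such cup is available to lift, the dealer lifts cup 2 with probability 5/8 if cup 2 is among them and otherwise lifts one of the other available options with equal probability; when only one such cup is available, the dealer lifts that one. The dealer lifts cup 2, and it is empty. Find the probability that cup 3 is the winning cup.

Condition on the true location of the pea.
If it is under any of cups 1, 3, and 4 (prior 1/4 each): cup 2 is available, opened with probability 5/8; weight (1/4)·(5/8) = 5/32 each.
If it is under cup 2 (prior 1/4): the dealer opened cup 2, so this case is ruled out; weight (1/4)·0 = 0.
The weights sum to 15/32.
So P(the pea under cup 3 | the dealer opened cup 2) = (5/32) / (15/32) = 1/3.

1/3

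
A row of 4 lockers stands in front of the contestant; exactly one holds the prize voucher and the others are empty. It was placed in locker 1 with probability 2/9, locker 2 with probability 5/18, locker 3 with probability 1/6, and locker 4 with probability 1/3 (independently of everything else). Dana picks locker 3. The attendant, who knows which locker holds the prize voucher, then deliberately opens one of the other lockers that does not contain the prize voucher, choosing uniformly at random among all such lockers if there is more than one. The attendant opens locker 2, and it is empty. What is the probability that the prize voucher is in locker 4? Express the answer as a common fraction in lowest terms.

Consider each possible location of the prize voucher in turn.
If it is in locker 1 (prior 2/9): the attendant has 2 equally likely choices, so probability 1/2; weight (2/9)·(1/2) = 1/9.
If it is in locker 2 (prior 5/18): the attendant opened locker 2, so this case is ruled out; weight (5/18)·0 = 0.
If it is in locker 3 (prior 1/6): the attendant has 3 equally likely choices, so probability 1/3; weight (1/6)·(1/3) = 1/18.
If it is in locker 4 (prior 1/3): the attendant has 2 equally likely choices, so probability 1/2; weight (1/3)·(1/2) = 1/6.
The weights sum to 1/3.
So P(the prize voucher in locker 4 | the attendant opened locker 2) = (1/6) / (1/3) = 1/2.

1/2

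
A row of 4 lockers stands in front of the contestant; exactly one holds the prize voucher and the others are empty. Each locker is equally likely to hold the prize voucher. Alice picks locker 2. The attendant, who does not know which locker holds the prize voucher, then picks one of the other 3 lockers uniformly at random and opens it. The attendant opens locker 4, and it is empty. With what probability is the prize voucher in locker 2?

Condition on the true location of the prize voucher.
If it is in any of lockers 1, 2, and 3 (prior 1/4 each): the attendant picks locker 4 with probability 1/3 regardless, and it is not the prize; weight (1/4)·(1/3) = 1/12 each.
If it is in locker 4 (prior 1/4): the attendant opened locker 4, so this case is ruled out; weight (1/4)·0 = 0.
The weights sum to 1/4.
So P(the prize voucher in locker 2 | the attendant opened locker 4) = (1/12) / (1/4) = 1/3.

1/3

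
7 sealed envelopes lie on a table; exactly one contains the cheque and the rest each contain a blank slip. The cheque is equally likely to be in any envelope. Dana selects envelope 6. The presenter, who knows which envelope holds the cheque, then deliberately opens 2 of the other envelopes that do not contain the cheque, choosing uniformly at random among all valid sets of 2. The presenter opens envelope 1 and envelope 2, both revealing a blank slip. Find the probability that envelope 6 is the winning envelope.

1/7

Consider each possible location of the cheque in turn.
If it is in either of envelopes 1 and 2 (prior 1/7 each): that envelope was opened and seen not to hold the prize — ruled out; weight (1/7)·0 = 0 each.
If it is in any of envelopes 3, 4, 5, and 7 (prior 1/7 each): the presenter has 10 equally likely choices, so probability 1/10; weight (1/7)·(1/10) = 1/70 each.
If it is in envelope 6 (prior 1/7): the presenter has 15 equally likely choices, so probability 1/15; weight (1/7)·(1/15) = 1/105.
The weights sum to 1/15.
So P(the cheque in envelope 6 | the presenter opened envelope 1 and envelope 2) = (1/105) / (1/15) = 1/7.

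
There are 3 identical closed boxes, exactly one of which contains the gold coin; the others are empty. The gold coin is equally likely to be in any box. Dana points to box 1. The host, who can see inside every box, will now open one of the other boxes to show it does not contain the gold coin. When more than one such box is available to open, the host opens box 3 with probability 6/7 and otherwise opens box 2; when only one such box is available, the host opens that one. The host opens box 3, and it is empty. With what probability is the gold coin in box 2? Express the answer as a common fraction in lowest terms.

Apply Bayes' rule, conditioning on where the gold coin actually is.
If it is in box 1 (prior 1/3): box 3 is available, opened with probability 6/7; weight (1/3)·(6/7) = 2/7.
If it is in box 2 (prior 1/3): only box 3 is available, probability 1; weight (1/3)·1 = 1/3.
If it is in box 3 (prior 1/3): the host opened box 3, so this case is ruled out; weight (1/3)·0 = 0.
The weights sum to 13/21.
So P(the gold coin in box 2 | the host opened box 3) = (1/3) / (13/21) = 7/13.

7/13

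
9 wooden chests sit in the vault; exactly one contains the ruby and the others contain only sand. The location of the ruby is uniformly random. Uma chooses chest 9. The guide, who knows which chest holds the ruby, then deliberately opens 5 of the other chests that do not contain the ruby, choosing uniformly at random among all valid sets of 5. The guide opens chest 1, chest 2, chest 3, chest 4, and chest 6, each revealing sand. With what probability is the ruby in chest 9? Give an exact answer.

Condition on the true location of the ruby.
If it is in any of chests 1, 2, 3, 4, and 6 (prior 1/9 each): that chest was opened and seen not to hold the prize — ruled out; weight (1/9)·0 = 0 each.
If it is in any of chests 5, 7, and 8 (prior 1/9 each): the guide has 21 equally likely choices, so probability 1/21; weight (1/9)·(1/21) = 1/189 each.
If it is in chest 9 (prior 1/9): the guide has 56 equally likely choices, so probability 1/56; weight (1/9)·(1/56) = 1/504.
The weights sum to 1/56.
So P(the ruby in chest 9 | the guide opened chest 1, chest 2, chest 3, chest 4, and chest 6) = (1/504) / (1/56) = 1/9.

1/9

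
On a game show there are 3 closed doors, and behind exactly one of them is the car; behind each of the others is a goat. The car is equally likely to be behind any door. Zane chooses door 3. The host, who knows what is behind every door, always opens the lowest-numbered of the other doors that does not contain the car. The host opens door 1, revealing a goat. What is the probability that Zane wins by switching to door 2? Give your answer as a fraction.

1/2

Condition on the true location of the car.
If it is behind door 1 (prior 1/3): the host opened door 1, so this case is ruled out; weight (1/3)·0 = 0.
If it is behind either of doors 2 and 3 (prior 1/3 each): door 1 is the lowest-numbered option available, probability 1; weight (1/3)·1 = 1/3 each.
The weights sum to 2/3.
So P(the car behind door 2 | the host opened door 1) = (1/3) / (2/3) = 1/2.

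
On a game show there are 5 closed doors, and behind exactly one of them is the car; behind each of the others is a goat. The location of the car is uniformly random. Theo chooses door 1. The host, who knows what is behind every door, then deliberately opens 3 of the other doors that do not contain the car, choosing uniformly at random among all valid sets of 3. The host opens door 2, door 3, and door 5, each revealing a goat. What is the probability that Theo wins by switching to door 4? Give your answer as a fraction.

4/5

Apply Bayes' rule, conditioning on where the car actually is.
If it is behind door 1 (prior 1/5): the host has 4 equally likely choices, so probability 1/4; weight (1/5)·(1/4) = 1/20.
If it is behind any of doors 2, 3, and 5 (prior 1/5 each): that door was opened and seen not to hold the prize — ruled out; weight (1/5)·0 = 0 each.
If it is behind door 4 (prior 1/5): the host has no choice, probability 1; weight (1/5)·1 = 1/5.
The weights sum to 1/4.
So P(the car behind door 4 | the host opened door 2, door 3, and door 5) = (1/5) / (1/4) = 4/5.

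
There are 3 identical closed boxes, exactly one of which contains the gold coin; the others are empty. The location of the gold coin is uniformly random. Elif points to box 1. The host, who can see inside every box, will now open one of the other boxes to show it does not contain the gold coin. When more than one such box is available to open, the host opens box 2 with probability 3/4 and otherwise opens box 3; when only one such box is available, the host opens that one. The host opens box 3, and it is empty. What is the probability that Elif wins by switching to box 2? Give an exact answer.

4/5

Apply Bayes' rule, conditioning on where the gold coin actually is.
If it is in box 1 (prior 1/3): box 2 is available but not opened, probability 1/4; weight (1/3)·(1/4) = 1/12.
If it is in box 2 (prior 1/3): only box 3 is available, probability 1; weight (1/3)·1 = 1/3.
If it is in box 3 (prior 1/3): the host opened box 3, so this case is ruled out; weight (1/3)·0 = 0.
The weights sum to 5/12.
So P(the gold coin in box 2 | the host opened box 3) = (1/3) / (5/12) = 4/5.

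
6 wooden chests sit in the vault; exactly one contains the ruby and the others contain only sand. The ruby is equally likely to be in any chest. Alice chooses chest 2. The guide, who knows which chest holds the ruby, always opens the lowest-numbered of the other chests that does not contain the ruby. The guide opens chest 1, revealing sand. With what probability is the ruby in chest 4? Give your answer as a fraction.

Condition on the true location of the ruby.
If it is in chest 1 (prior 1/6): the guide opened chest 1, so this case is ruled out; weight (1/6)·0 = 0.
If it is in any of chests 2, 3, 4, 5, and 6 (prior 1/6 each): chest 1 is the lowest-numbered option available, probability 1; weight (1/6)·1 = 1/6 each.
The weights sum to 5/6.
So P(the ruby in chest 4 | the guide opened chest 1) = (1/6) / (5/6) = 1/5.

1/5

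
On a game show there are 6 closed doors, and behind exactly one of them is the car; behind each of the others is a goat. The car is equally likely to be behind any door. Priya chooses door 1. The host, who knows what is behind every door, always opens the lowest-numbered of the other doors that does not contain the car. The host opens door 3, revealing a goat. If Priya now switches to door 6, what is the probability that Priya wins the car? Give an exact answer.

0

Consider each possible location of the car in turn.
If it is behind any of doors 1, 4, 5, and 6 (prior 1/6 each): the host would have opened door 2 instead, probability 0; weight (1/6)·0 = 0 each.
If it is behind door 2 (prior 1/6): door 3 is the lowest-numbered option available, probability 1; weight (1/6)·1 = 1/6.
If it is behind door 3 (prior 1/6): the host opened door 3, so this case is ruled out; weight (1/6)·0 = 0.
The weights sum to 1/6.
So P(the car behind door 6 | the host opened door 3) = 0 / (1/6) = 0.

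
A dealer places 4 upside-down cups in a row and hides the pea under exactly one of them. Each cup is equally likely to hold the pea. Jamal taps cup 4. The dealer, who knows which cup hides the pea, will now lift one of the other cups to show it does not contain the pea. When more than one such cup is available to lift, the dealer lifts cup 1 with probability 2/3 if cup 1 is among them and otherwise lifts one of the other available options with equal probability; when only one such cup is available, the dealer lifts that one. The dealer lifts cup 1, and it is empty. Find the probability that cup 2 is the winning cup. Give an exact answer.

Condition on the true location of the pea.
If it is under cup 1 (prior 1/4): the dealer opened cup 1, so this case is ruled out; weight (1/4)·0 = 0.
If it is under any of cups 2, 3, and 4 (prior 1/4 each): cup 1 is available, opened with probability 2/3; weight (1/4)·(2/3) = 1/6 each.
The weights sum to 1/2.
So P(the pea under cup 2 | the dealer opened cup 1) = (1/6) / (1/2) = 1/3.

1/3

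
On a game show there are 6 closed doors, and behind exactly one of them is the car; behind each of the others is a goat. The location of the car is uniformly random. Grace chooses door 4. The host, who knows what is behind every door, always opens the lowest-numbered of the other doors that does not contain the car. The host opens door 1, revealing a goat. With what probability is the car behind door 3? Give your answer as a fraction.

Condition on the true location of the car.
If it is behind door 1 (prior 1/6): the host opened door 1, so this case is ruled out; weight (1/6)·0 = 0.
If it is behind any of doors 2, 3, 4, 5, and 6 (prior 1/6 each): door 1 is the lowest-numbered option available, probability 1; weight (1/6)·1 = 1/6 each.
The weights sum to 5/6.
So P(the car behind door 3 | the host opened door 1) = (1/6) / (5/6) = 1/5.

1/5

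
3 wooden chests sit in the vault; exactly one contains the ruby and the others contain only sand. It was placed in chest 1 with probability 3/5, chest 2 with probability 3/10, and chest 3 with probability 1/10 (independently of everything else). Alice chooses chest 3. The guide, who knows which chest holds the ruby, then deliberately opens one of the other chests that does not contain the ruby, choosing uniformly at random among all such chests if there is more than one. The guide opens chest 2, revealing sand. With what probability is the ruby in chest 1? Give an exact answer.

Apply Bayes' rule, conditioning on where the ruby actually is.
If it is in chest 1 (prior 3/5): the guide has no choice, probability 1; weight (3/5)·1 = 3/5.
If it is in chest 2 (prior 3/10): the guide opened chest 2, so this case is ruled out; weight (3/10)·0 = 0.
If it is in chest 3 (prior 1/10): the guide has 2 equally likely choices, so probability 1/2; weight (1/10)·(1/2) = 1/20.
The weights sum to 13/20.
So P(the ruby in chest 1 | the guide opened chest 2) = (3/5) / (13/20) = 12/13.

12/13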